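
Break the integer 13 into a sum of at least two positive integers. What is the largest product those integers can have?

Fill m[k] for k=2..13: at each k try every first piece i and multiply by the better of (k−i) uncut or m[k−i].
m[2] = 1·max(1,0) = 1·1 = 1
m[3] = max(1·2, 2·1) = 2
m[4] = max(1·3, 2·2, 3·1) = 4
m[5] = max(1·4, 2·3, 3·2, 4·1) = 6
m[6] = max(1·6, 2·4, 3·3, 4·2, 5·1) = 9
m[7] = max(1·9, 2·6, 3·4, 4·3, 5·2, 6·1) = 12
m[8] = max(1·12, 2·9, 3·6, …, 6·2, 7·1) = 18
m[9] = max(1·18, 2·12, 3·9, …, 7·2, 8·1) = 27
m[10] = max(1·27, 2·18, 3·12, …, 8·2, 9·1) = 36
m[11] = max(1·36, 2·27, 3·18, …, 9·2, 10·1) = 54
m[12] = max(1·54, 2·36, 3·27, …, 10·2, 11·1) = 81
m[13] = max(1·81, 2·54, 3·36, …, 11·2, 12·1) = 108
One optimal split: 3 + 3 + 3 + 2 + 2; product 3·3·3·2·2 = 108.

108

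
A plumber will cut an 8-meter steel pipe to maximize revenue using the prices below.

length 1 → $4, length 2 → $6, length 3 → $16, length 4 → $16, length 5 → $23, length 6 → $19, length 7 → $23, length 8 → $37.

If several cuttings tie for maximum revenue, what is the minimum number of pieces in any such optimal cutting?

4

Consider every possible first cut. r[k] is the best of p[i]+r[k−i] over all sellable i≤k.
r[1] = 4
r[2] = max(4+4, 6+0) = 8
r[3] = max(4+8, 6+4, 16+0) = 16
r[4] = max(4+16, 6+8, 16+4, 16+0) = 20
r[5] = max(4+20, 6+16, 16+8, 16+4, 23+0) = 24
r[6] = max(4+24, 6+20, 16+16, 16+8, 23+4, 19+0) = 32
r[7] = max(4+32, 6+24, 16+20, …, 19+4, 23+0) = 36
r[8] = max(4+36, 6+32, 16+24, …, 23+4, 37+0) = 40
Maximum revenue is $40.
Now minimize piece count subject to staying optimal: for each k, pieces[k] = 1 + min over i with p[i]+r[k−i]=r[k] of pieces[k−i].
pieces[5] = 3
pieces[6] = 2
pieces[7] = 3
pieces[8] = 4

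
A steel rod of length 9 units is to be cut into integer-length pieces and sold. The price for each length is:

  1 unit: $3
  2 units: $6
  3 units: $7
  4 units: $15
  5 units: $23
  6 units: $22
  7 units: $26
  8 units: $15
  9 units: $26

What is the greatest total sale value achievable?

38

Build R[k] bottom-up: R[k] = max over allowed piece i of (p[i] + R[k−i]).
R[1] = 3
R[2] = 6  (first piece 1, then R[1]=3)
R[3] = 9  (first piece 1, then R[2]=6)
R[4] = 15
R[5] = 23
R[6] = 26  (first piece 1, then R[5]=23)
R[7] = 29  (first piece 1, then R[6]=26)
R[8] = 32  (first piece 1, then R[7]=29)
R[9] = 38  (first piece 4, then R[5]=23)
One optimal cutting: 5 + 4 → $23 + $15 = $38.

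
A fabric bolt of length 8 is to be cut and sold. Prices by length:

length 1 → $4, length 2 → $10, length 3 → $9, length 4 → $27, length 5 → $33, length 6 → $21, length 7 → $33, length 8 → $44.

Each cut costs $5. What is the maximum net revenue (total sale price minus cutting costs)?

Let net[k] be the best obtainable value from length k. For each k, try every first piece i and keep the best of price[i] + net[k−i] minus the 5 cut fee when i<k.
net[1] = 4
net[2] = 10
net[3] = 9  (first piece 1, then net[2]=10)
net[4] = 27
net[5] = 33
net[6] = 32  (first piece 1, then net[5]=33)
net[7] = 38  (first piece 2, then net[5]=33)
net[8] = 49  (first piece 4, then net[4]=27)
One optimal plan: pieces 4 + 4 (1 cut) → $54 − $5 = $49.

49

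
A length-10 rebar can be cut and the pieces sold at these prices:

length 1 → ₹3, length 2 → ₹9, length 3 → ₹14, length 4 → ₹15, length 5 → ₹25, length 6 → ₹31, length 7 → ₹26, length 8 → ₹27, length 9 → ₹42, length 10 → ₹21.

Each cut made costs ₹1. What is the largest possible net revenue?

Let r[k] be the best obtainable value from length k. For each k, try every first piece i and keep the best of price[i] + r[k−i] minus the 1 cut fee when i<k.
r[1] = 3
r[2] = max(3+3-1, 9+0) = 9
r[3] = max(3+9-1, 9+3-1, 14+0) = 14
r[4] = max(3+14-1, 9+9-1, 14+3-1, 15+0) = 17
r[5] = max(3+17-1, 9+14-1, 14+9-1, 15+3-1, 25+0) = 25
r[6] = max(3+25-1, 9+17-1, 14+14-1, 15+9-1, 25+3-1, 31+0) = 31
r[7] = max(3+31-1, 9+25-1, 14+17-1, …, 31+3-1, 26+0) = 33
r[8] = max(3+33-1, 9+31-1, 14+25-1, …, 26+3-1, 27+0) = 39
r[9] = max(3+39-1, 9+33-1, 14+31-1, …, 27+3-1, 42+0) = 44
r[10] = max(3+44-1, 9+39-1, 14+33-1, …, 42+3-1, 21+0) = 49
One optimal plan: pieces 5 + 5 (1 cut) → ₹50 − ₹1 = ₹49.

49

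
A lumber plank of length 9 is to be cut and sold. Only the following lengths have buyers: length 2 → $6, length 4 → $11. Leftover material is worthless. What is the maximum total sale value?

24

Build r[k] bottom-up: r[k] = max over allowed piece i of (p[i] + r[k−i]).
r[1] = 0
r[2] = 6
r[3] = 6
r[4] = 12  (first piece 2, then r[2]=6)
r[5] = 12
r[6] = 18  (first piece 2, then r[4]=12)
r[7] = 18
r[8] = 24  (first piece 2, then r[6]=18)
r[9] = 24
One optimal cutting: pieces 2 + 2 + 2 + 2 with 1 foot of scrap → $24.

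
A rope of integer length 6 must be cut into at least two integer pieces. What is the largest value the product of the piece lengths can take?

9

Let g[k] be the best product for length k (with at least one cut). For each first piece i, the rest contributes max(k−i, g[k−i]).
g[2] = 1·max(1,0) = 1·1 = 1
g[3] = max(1·2, 2·1) = 2
g[4] = max(1·3, 2·2, 3·1) = 4
g[5] = max(1·4, 2·3, 3·2, 4·1) = 6
g[6] = max(1·6, 2·4, 3·3, 4·2, 5·1) = 9
One optimal split: 3 + 3; product 3·3 = 9.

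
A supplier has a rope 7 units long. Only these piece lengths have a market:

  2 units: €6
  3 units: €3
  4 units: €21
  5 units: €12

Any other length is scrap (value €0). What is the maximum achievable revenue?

27

Build r[k] bottom-up: r[k] = max over allowed piece i of (p[i] + r[k−i]).
r[1] = 0
r[2] = 6
r[3] = 6
r[4] = 21
r[5] = 21
r[6] = 27  (first piece 2, then r[4]=21)
r[7] = 27
One optimal cutting: pieces 4 + 2 with 1 unit of scrap → €27.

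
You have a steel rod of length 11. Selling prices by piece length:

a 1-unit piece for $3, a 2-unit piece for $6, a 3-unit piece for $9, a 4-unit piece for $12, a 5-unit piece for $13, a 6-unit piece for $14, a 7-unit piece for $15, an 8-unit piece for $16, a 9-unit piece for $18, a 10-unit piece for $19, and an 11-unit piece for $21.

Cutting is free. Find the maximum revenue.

Consider every possible first cut. R[k] is the best of p[i]+R[k−i] over all sellable i≤k.
R[1] = 3
R[2] = max(3+3, 6+0) = 6
R[3] = max(3+6, 6+3, 9+0) = 9
R[4] = max(3+9, 6+6, 9+3, 12+0) = 12
R[5] = max(3+12, 6+9, 9+6, 12+3, 13+0) = 15
R[6] = max(3+15, 6+12, 9+9, 12+6, 13+3, 14+0) = 18
R[7] = max(3+18, 6+15, 9+12, …, 14+3, 15+0) = 21
R[8] = max(3+21, 6+18, 9+15, …, 15+3, 16+0) = 24
R[9] = max(3+24, 6+21, 9+18, …, 16+3, 18+0) = 27
R[10] = max(3+27, 6+24, 9+21, …, 18+3, 19+0) = 30
R[11] = max(3+30, 6+27, 9+24, …, 19+3, 21+0) = 33
One optimal cutting: 1 + 1 + 1 + 1 + 1 + 1 + 1 + 1 + 1 + 1 + 1 → $3 + $3 + $3 + $3 + $3 + $3 + $3 + $3 + $3 + $3 + $3 = $33.

33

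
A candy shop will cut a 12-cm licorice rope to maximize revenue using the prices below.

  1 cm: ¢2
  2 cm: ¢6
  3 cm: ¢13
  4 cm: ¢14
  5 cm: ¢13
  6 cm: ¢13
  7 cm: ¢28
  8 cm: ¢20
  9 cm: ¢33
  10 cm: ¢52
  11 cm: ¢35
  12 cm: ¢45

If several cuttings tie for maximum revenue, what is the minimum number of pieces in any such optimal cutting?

Build r[k] bottom-up: r[k] = max over allowed piece i of (p[i] + r[k−i]).
r[1] = 2
r[2] = max(2+2, 6+0) = 6
r[3] = max(2+6, 6+2, 13+0) = 13
r[4] = max(2+13, 6+6, 13+2, 14+0) = 15
r[5] = max(2+15, 6+13, 13+6, 14+2, 13+0) = 19
r[6] = max(2+19, 6+15, 13+13, 14+6, 13+2, 13+0) = 26
r[7] = max(2+26, 6+19, 13+15, …, 13+2, 28+0) = 28
r[8] = max(2+28, 6+26, 13+19, …, 28+2, 20+0) = 32
r[9] = max(2+32, 6+28, 13+26, …, 20+2, 33+0) = 39
r[10] = max(2+39, 6+32, 13+28, …, 33+2, 52+0) = 52
r[11] = max(2+52, 6+39, 13+32, …, 52+2, 35+0) = 54
r[12] = max(2+54, 6+52, 13+39, …, 35+2, 45+0) = 58
Maximum revenue is ¢58.
Now minimize piece count subject to staying optimal: for each k, pieces[k] = 1 + min over i with p[i]+r[k−i]=r[k] of pieces[k−i].
pieces[9] = 3
pieces[10] = 1
pieces[11] = 2
pieces[12] = 2

2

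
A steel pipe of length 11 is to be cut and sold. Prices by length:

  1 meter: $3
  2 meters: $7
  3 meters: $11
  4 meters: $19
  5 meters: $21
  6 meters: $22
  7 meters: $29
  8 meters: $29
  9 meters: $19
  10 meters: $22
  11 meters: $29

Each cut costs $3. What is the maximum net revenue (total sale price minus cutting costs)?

45

Build net[k] bottom-up: net[k] = max over allowed piece i of (p[i] + net[k−i]) − 3 per cut.
net[1] = 3
net[2] = max(3+3-3, 7+0) = 7
net[3] = max(3+7-3, 7+3-3, 11+0) = 11
net[4] = max(3+11-3, 7+7-3, 11+3-3, 19+0) = 19
net[5] = max(3+19-3, 7+11-3, 11+7-3, 19+3-3, 21+0) = 21
net[6] = max(3+21-3, 7+19-3, 11+11-3, 19+7-3, 21+3-3, 22+0) = 23
net[7] = max(3+23-3, 7+21-3, 11+19-3, …, 22+3-3, 29+0) = 29
net[8] = max(3+29-3, 7+23-3, 11+21-3, …, 29+3-3, 29+0) = 35
net[9] = max(3+35-3, 7+29-3, 11+23-3, …, 29+3-3, 19+0) = 37
net[10] = max(3+37-3, 7+35-3, 11+29-3, …, 19+3-3, 22+0) = 39
net[11] = max(3+39-3, 7+37-3, 11+35-3, …, 22+3-3, 29+0) = 45
One optimal plan: pieces 7 + 4 (1 cut) → $48 − $3 = $45.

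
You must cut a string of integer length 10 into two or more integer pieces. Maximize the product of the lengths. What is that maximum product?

36

Let g[k] be the best product for length k (with at least one cut). For each first piece i, the rest contributes max(k−i, g[k−i]).
Small cases: g[2]=1, g[3]=2, g[4]=4, g[5]=6.
g[6] = max(1×6, 2×4, 3×3, 4×2, 5×1) = 9
g[7] = max(1×9, 2×6, 3×4, 4×3, 5×2, 6×1) = 12
g[8] = max(1×12, 2×9, 3×6, …, 6×2, 7×1) = 18
g[9] = max(1×18, 2×12, 3×9, …, 7×2, 8×1) = 27
g[10] = max(1×27, 2×18, 3×12, …, 8×2, 9×1) = 36
One optimal split: 3 + 3 + 2 + 2; product 3×3×2×2 = 36.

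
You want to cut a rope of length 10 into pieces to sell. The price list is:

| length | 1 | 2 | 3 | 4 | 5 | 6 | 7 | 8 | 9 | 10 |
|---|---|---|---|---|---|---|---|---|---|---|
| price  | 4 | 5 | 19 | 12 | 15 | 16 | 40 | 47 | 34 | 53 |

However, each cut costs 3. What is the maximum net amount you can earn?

56

Consider every possible first cut. net[k] is the best of p[i]+net[k−i] over all sellable i≤k, charging 3 whenever i<k.
net[1] = 4
net[2] = 5  (first piece 1, then net[1]=4)
net[3] = 19
net[4] = 20  (first piece 1, then net[3]=19)
net[5] = 21  (first piece 1, then net[4]=20)
net[6] = 35  (first piece 3, then net[3]=19)
net[7] = 40
net[8] = 47
net[9] = 51  (first piece 3, then net[6]=35)
net[10] = 56  (first piece 3, then net[7]=40)
One optimal plan: pieces 7 + 3 (1 cut) → 59 − 3 = 56.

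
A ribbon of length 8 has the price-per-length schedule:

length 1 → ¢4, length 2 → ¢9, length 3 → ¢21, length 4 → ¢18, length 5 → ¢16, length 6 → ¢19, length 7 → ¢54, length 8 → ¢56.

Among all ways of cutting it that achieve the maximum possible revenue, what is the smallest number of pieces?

2

Let r[k] be the best obtainable value from length k. For each k, try every first piece i and keep the best of price[i] + r[k−i].
r[1] = 4
r[2] = 9
r[3] = 21
r[4] = 25  (first piece 1, then r[3]=21)
r[5] = 30  (first piece 2, then r[3]=21)
r[6] = 42  (first piece 3, then r[3]=21)
r[7] = 54
r[8] = 58  (first piece 1, then r[7]=54)
Maximum revenue is ¢58.
Now minimize piece count subject to staying optimal: for each k, pieces[k] = 1 + min over i with p[i]+r[k−i]=r[k] of pieces[k−i].
pieces[5] = 2
pieces[6] = 2
pieces[7] = 1
pieces[8] = 2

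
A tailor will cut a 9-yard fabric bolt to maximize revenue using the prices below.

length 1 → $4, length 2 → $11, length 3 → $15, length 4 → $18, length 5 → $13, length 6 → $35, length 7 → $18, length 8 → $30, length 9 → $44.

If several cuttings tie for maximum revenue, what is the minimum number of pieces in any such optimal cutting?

Let r[k] be the best obtainable value from length k. For each k, try every first piece i and keep the best of price[i] + r[k−i].
r[1] = 4
r[2] = 11
r[3] = 15  (first piece 1, then r[2]=11)
r[4] = 22  (first piece 2, then r[2]=11)
r[5] = 26  (first piece 1, then r[4]=22)
r[6] = 35
r[7] = 39  (first piece 1, then r[6]=35)
r[8] = 46  (first piece 2, then r[6]=35)
r[9] = 50  (first piece 1, then r[8]=46)
Maximum revenue is $50.
Now minimize piece count subject to staying optimal: for each k, pieces[k] = 1 + min over i with p[i]+r[k−i]=r[k] of pieces[k−i].
pieces[6] = 1
pieces[7] = 2
pieces[8] = 2
pieces[9] = 2

2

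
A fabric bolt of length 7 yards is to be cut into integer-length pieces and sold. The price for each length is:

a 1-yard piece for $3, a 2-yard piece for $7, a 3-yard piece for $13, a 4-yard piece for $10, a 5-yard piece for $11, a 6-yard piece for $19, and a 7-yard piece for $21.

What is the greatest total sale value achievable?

29

Build best[k] bottom-up: best[k] = max over allowed piece i of (p[i] + best[k−i]).
best[1] = 3
best[2] = 7
best[3] = 13
best[4] = 16  (first piece 1, then best[3]=13)
best[5] = 20  (first piece 2, then best[3]=13)
best[6] = 26  (first piece 3, then best[3]=13)
best[7] = 29  (first piece 1, then best[6]=26)
One optimal cutting: 3 + 3 + 1 → $13 + $13 + $3 = $29.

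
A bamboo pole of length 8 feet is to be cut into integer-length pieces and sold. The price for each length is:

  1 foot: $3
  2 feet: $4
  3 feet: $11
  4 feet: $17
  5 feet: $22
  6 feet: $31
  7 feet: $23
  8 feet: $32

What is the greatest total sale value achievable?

37

Consider every possible first cut. best[k] is the best of p[i]+best[k−i] over all sellable i≤k.
best[1] = 3
best[2] = 6  (first piece 1, then best[1]=3)
best[3] = 11
best[4] = 17
best[5] = 22
best[6] = 31
best[7] = 34  (first piece 1, then best[6]=31)
best[8] = 37  (first piece 1, then best[7]=34)
One optimal cutting: 6 + 1 + 1 → $31 + $3 + $3 = $37.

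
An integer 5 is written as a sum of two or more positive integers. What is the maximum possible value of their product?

Let prod[k] be the best product for length k (with at least one cut). For each first piece i, the rest contributes max(k−i, prod[k−i]).
prod[2] = 1×max(1,0) = 1×1 = 1
prod[3] = 1×max(2,1) = 1×2 = 2
prod[4] = 2×max(2,1) = 2×2 = 4
prod[5] = 2×max(3,2) = 2×3 = 6
One optimal split: 3 + 2; product 3×2 = 6.

6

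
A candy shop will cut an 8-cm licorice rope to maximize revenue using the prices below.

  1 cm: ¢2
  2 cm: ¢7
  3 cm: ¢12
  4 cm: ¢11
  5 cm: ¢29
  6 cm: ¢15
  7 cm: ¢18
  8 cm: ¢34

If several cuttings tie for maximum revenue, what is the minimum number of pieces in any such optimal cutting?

Consider every possible first cut. r[k] is the best of p[i]+r[k−i] over all sellable i≤k.
r[1] = 2
r[2] = max(2+2, 7+0) = 7
r[3] = max(2+7, 7+2, 12+0) = 12
r[4] = max(2+12, 7+7, 12+2, 11+0) = 14
r[5] = max(2+14, 7+12, 12+7, 11+2, 29+0) = 29
r[6] = max(2+29, 7+14, 12+12, 11+7, 29+2, 15+0) = 31
r[7] = max(2+31, 7+29, 12+14, …, 15+2, 18+0) = 36
r[8] = max(2+36, 7+31, 12+29, …, 18+2, 34+0) = 41
Maximum revenue is ¢41.
Now minimize piece count subject to staying optimal: for each k, pieces[k] = 1 + min over i with p[i]+r[k−i]=r[k] of pieces[k−i].
pieces[5] = 1
pieces[6] = 2
pieces[7] = 2
pieces[8] = 2

2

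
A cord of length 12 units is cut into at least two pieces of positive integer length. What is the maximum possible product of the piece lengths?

Define m[k] = max over 1≤i<k of i · max(k−i, m[k−i]); the inner max lets the remainder stay uncut if that's better.
Small cases: m[2]=1, m[3]=2, m[4]=4, m[5]=6, m[6]=9.
m[7] = 2*max(5,6) = 2*6 = 12
m[8] = 2*max(6,9) = 2*9 = 18
m[9] = 3*max(6,9) = 3*9 = 27
m[10] = 2*max(8,18) = 2*18 = 36
m[11] = 2*max(9,27) = 2*27 = 54
m[12] = 3*max(9,27) = 3*27 = 81
One optimal split: 3 + 3 + 3 + 3; product 3*3*3*3 = 81.

81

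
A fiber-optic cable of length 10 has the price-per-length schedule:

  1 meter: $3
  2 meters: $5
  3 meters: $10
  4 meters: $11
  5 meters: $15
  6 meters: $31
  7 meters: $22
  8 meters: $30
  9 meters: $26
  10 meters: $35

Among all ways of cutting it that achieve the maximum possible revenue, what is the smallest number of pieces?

3

Consider every possible first cut. r[k] is the best of p[i]+r[k−i] over all sellable i≤k.
r[1] = 3
r[2] = 6  (first piece 1, then r[1]=3)
r[3] = 10
r[4] = 13  (first piece 1, then r[3]=10)
r[5] = 16  (first piece 1, then r[4]=13)
r[6] = 31
r[7] = 34  (first piece 1, then r[6]=31)
r[8] = 37  (first piece 1, then r[7]=34)
r[9] = 41  (first piece 3, then r[6]=31)
r[10] = 44  (first piece 1, then r[9]=41)
Maximum revenue is $44.
Now minimize piece count subject to staying optimal: for each k, pieces[k] = 1 + min over i with p[i]+r[k−i]=r[k] of pieces[k−i].
pieces[7] = 2
pieces[8] = 3
pieces[9] = 2
pieces[10] = 3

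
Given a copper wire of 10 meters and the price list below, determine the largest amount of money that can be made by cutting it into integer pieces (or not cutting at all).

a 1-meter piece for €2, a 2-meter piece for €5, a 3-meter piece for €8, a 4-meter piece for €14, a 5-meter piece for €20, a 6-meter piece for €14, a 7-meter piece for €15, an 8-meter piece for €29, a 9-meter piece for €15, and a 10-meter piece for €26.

40

Let v[k] be the best obtainable value from length k. For each k, try every first piece i and keep the best of price[i] + v[k−i].
v[1] = 2
v[2] = max(2+2, 5+0) = 5
v[3] = max(2+5, 5+2, 8+0) = 8
v[4] = max(2+8, 5+5, 8+2, 14+0) = 14
v[5] = max(2+14, 5+8, 8+5, 14+2, 20+0) = 20
v[6] = max(2+20, 5+14, 8+8, 14+5, 20+2, 14+0) = 22
v[7] = max(2+22, 5+20, 8+14, …, 14+2, 15+0) = 25
v[8] = max(2+25, 5+22, 8+20, …, 15+2, 29+0) = 29
v[9] = max(2+29, 5+25, 8+22, …, 29+2, 15+0) = 34
v[10] = max(2+34, 5+29, 8+25, …, 15+2, 26+0) = 40
One optimal cutting: 5 + 5 → €20 + €20 = €40.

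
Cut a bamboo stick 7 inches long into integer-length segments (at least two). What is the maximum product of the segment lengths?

Define m[k] = max over 1≤i<k of i · max(k−i, m[k−i]); the inner max lets the remainder stay uncut if that's better.
m[2] = 1·max(1,0) = 1·1 = 1
m[3] = 1·max(2,1) = 1·2 = 2
m[4] = 2·max(2,1) = 2·2 = 4
m[5] = 2·max(3,2) = 2·3 = 6
m[6] = 3·max(3,2) = 3·3 = 9
m[7] = 2·max(5,6) = 2·6 = 12
One optimal split: 3 + 2 + 2; product 3·2·2 = 12.

12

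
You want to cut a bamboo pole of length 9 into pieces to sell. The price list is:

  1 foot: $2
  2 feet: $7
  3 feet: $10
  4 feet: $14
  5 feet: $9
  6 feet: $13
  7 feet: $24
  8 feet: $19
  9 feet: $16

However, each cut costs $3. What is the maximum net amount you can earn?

Build v[k] bottom-up: v[k] = max over allowed piece i of (p[i] + v[k−i]) − 3 per cut.
v[1] = 2
v[2] = 7
v[3] = 10
v[4] = 14
v[5] = 14  (first piece 2, then v[3]=10)
v[6] = 18  (first piece 2, then v[4]=14)
v[7] = 24
v[8] = 25  (first piece 4, then v[4]=14)
v[9] = 28  (first piece 2, then v[7]=24)
One optimal plan: pieces 7 + 2 (1 cut) → $31 − $3 = $28.

28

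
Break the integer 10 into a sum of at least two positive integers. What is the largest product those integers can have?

36

Fill m[k] for k=2..10: at each k try every first piece i and multiply by the better of (k−i) uncut or m[k−i].
Small cases: m[2]=1.
m[3] = max(1·2, 2·1) = 2
m[4] = max(1·3, 2·2, 3·1) = 4
m[5] = max(1·4, 2·3, 3·2, 4·1) = 6
m[6] = max(1·6, 2·4, 3·3, 4·2, 5·1) = 9
m[7] = max(1·9, 2·6, 3·4, 4·3, 5·2, 6·1) = 12
m[8] = max(1·12, 2·9, 3·6, …, 6·2, 7·1) = 18
m[9] = max(1·18, 2·12, 3·9, …, 7·2, 8·1) = 27
m[10] = max(1·27, 2·18, 3·12, …, 8·2, 9·1) = 36
One optimal split: 3 + 3 + 2 + 2; product 3·3·2·2 = 36.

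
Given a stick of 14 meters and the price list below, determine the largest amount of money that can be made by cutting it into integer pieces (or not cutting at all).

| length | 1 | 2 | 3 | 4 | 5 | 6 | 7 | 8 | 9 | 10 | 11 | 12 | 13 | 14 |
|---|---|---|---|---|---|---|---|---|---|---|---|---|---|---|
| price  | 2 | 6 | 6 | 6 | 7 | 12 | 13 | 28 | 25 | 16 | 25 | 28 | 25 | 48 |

Build R[k] bottom-up: R[k] = max over allowed piece i of (p[i] + R[k−i]).
R[1] = 2
R[2] = max(2+2, 6+0) = 6
R[3] = max(2+6, 6+2, 6+0) = 8
R[4] = max(2+8, 6+6, 6+2, 6+0) = 12
R[5] = max(2+12, 6+8, 6+6, 6+2, 7+0) = 14
R[6] = max(2+14, 6+12, 6+8, 6+6, 7+2, 12+0) = 18
R[7] = max(2+18, 6+14, 6+12, …, 12+2, 13+0) = 20
R[8] = max(2+20, 6+18, 6+14, …, 13+2, 28+0) = 28
R[9] = max(2+28, 6+20, 6+18, …, 28+2, 25+0) = 30
R[10] = max(2+30, 6+28, 6+20, …, 25+2, 16+0) = 34
R[11] = max(2+34, 6+30, 6+28, …, 16+2, 25+0) = 36
R[12] = max(2+36, 6+34, 6+30, …, 25+2, 28+0) = 40
R[13] = max(2+40, 6+36, 6+34, …, 28+2, 25+0) = 42
R[14] = max(2+42, 6+40, 6+36, …, 25+2, 48+0) = 48
Best is to sell the whole 14-meter piece uncut for $48.

48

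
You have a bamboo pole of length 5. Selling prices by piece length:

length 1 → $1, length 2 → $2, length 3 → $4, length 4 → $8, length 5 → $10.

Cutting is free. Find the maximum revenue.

10

Consider every possible first cut. v[k] is the best of p[i]+v[k−i] over all sellable i≤k.
v[1] = 1
v[2] = max(1+1, 2+0) = 2
v[3] = max(1+2, 2+1, 4+0) = 4
v[4] = max(1+4, 2+2, 4+1, 8+0) = 8
v[5] = max(1+8, 2+4, 4+2, 8+1, 10+0) = 10
Best is to sell the whole 5-foot piece uncut for $10.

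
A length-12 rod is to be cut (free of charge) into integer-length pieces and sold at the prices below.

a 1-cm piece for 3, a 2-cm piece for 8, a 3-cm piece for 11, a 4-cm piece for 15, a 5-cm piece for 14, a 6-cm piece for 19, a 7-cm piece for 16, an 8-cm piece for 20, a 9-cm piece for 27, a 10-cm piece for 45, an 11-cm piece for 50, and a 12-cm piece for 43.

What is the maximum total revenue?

Build R[k] bottom-up: R[k] = max over allowed piece i of (p[i] + R[k−i]).
R[1] = 3
R[2] = max(3+3, 8+0) = 8
R[3] = max(3+8, 8+3, 11+0) = 11
R[4] = max(3+11, 8+8, 11+3, 15+0) = 16
R[5] = max(3+16, 8+11, 11+8, 15+3, 14+0) = 19
R[6] = max(3+19, 8+16, 11+11, 15+8, 14+3, 19+0) = 24
R[7] = max(3+24, 8+19, 11+16, …, 19+3, 16+0) = 27
R[8] = max(3+27, 8+24, 11+19, …, 16+3, 20+0) = 32
R[9] = max(3+32, 8+27, 11+24, …, 20+3, 27+0) = 35
R[10] = max(3+35, 8+32, 11+27, …, 27+3, 45+0) = 45
R[11] = max(3+45, 8+35, 11+32, …, 45+3, 50+0) = 50
R[12] = max(3+50, 8+45, 11+35, …, 50+3, 43+0) = 53
One optimal cutting: 11 + 1 → 50 + 3 = 53.

53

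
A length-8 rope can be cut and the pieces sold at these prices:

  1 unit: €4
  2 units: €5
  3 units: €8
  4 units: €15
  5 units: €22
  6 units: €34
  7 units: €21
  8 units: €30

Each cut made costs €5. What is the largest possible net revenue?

34

Let r[k] be the best obtainable value from length k. For each k, try every first piece i and keep the best of price[i] + r[k−i] minus the 5 cut fee when i<k.
r[1] = 4
r[2] = 5
r[3] = 8
r[4] = 15
r[5] = 22
r[6] = 34
r[7] = 33  (first piece 1, then r[6]=34)
r[8] = 34  (first piece 2, then r[6]=34)
One optimal plan: pieces 6 + 2 (1 cut) → €39 − €5 = €34.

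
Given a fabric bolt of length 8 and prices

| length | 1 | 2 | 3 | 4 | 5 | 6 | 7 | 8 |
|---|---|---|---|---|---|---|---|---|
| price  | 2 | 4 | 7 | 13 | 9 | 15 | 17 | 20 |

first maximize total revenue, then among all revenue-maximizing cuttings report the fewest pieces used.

2

Let r[k] be the best obtainable value from length k. For each k, try every first piece i and keep the best of price[i] + r[k−i].
r[1] = 2
r[2] = 4  (first piece 1, then r[1]=2)
r[3] = 7
r[4] = 13
r[5] = 15  (first piece 1, then r[4]=13)
r[6] = 17  (first piece 1, then r[5]=15)
r[7] = 20  (first piece 3, then r[4]=13)
r[8] = 26  (first piece 4, then r[4]=13)
Maximum revenue is $26.
Now minimize piece count subject to staying optimal: for each k, pieces[k] = 1 + min over i with p[i]+r[k−i]=r[k] of pieces[k−i].
pieces[5] = 2
pieces[6] = 2
pieces[7] = 2
pieces[8] = 2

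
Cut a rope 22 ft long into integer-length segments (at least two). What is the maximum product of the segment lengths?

2916

Define g[k] = max over 1≤i<k of i · max(k−i, g[k−i]); the inner max lets the remainder stay uncut if that's better.
Small cases: g[2]=1, g[3]=2, g[4]=4, g[5]=6, g[6]=9, g[7]=12, g[8]=18, g[9]=27, g[10]=36, g[11]=54, g[12]=81, g[13]=108, g[14]=162, g[15]=243.
g[16] = max(1·243, 2·162, 3·108, …, 14·2, 15·1) = 324
g[17] = max(1·324, 2·243, 3·162, …, 15·2, 16·1) = 486
g[18] = max(1·486, 2·324, 3·243, …, 16·2, 17·1) = 729
g[19] = max(1·729, 2·486, 3·324, …, 17·2, 18·1) = 972
g[20] = max(1·972, 2·729, 3·486, …, 18·2, 19·1) = 1458
g[21] = max(1·1458, 2·972, 3·729, …, 19·2, 20·1) = 2187
g[22] = max(1·2187, 2·1458, 3·972, …, 20·2, 21·1) = 2916
One optimal split: 3 + 3 + 3 + 3 + 3 + 3 + 2 + 2; product 3·3·3·3·3·3·2·2 = 2916.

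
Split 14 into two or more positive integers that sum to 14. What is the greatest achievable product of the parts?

Let m[k] be the best product for length k (with at least one cut). For each first piece i, the rest contributes max(k−i, m[k−i]).
Small cases: m[2]=1, m[3]=2, m[4]=4, m[5]=6, m[6]=9, m[7]=12, m[8]=18.
m[9] = 3×max(6,9) = 3×9 = 27
m[10] = 2×max(8,18) = 2×18 = 36
m[11] = 2×max(9,27) = 2×27 = 54
m[12] = 3×max(9,27) = 3×27 = 81
m[13] = 2×max(11,54) = 2×54 = 108
m[14] = 2×max(12,81) = 2×81 = 162
One optimal split: 3 + 3 + 3 + 3 + 2; product 3×3×3×3×2 = 162.

162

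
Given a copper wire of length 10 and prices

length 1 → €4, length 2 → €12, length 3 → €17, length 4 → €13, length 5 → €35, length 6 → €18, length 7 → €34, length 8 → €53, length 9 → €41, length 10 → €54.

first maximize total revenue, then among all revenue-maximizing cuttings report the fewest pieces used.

2

Let r[k] be the best obtainable value from length k. For each k, try every first piece i and keep the best of price[i] + r[k−i].
r[1] = 4
r[2] = max(4+4, 12+0) = 12
r[3] = max(4+12, 12+4, 17+0) = 17
r[4] = max(4+17, 12+12, 17+4, 13+0) = 24
r[5] = max(4+24, 12+17, 17+12, 13+4, 35+0) = 35
r[6] = max(4+35, 12+24, 17+17, 13+12, 35+4, 18+0) = 39
r[7] = max(4+39, 12+35, 17+24, …, 18+4, 34+0) = 47
r[8] = max(4+47, 12+39, 17+35, …, 34+4, 53+0) = 53
r[9] = max(4+53, 12+47, 17+39, …, 53+4, 41+0) = 59
r[10] = max(4+59, 12+53, 17+47, …, 41+4, 54+0) = 70
Maximum revenue is €70.
Now minimize piece count subject to staying optimal: for each k, pieces[k] = 1 + min over i with p[i]+r[k−i]=r[k] of pieces[k−i].
pieces[7] = 2
pieces[8] = 1
pieces[9] = 3
pieces[10] = 2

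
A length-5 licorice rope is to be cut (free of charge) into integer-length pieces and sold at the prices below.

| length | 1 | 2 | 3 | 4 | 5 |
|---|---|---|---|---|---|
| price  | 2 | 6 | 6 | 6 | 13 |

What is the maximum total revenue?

Consider every possible first cut. v[k] is the best of p[i]+v[k−i] over all sellable i≤k.
v[1] = 2
v[2] = 6
v[3] = 8  (first piece 1, then v[2]=6)
v[4] = 12  (first piece 2, then v[2]=6)
v[5] = 14  (first piece 1, then v[4]=12)
One optimal cutting: 2 + 2 + 1 → ¢6 + ¢6 + ¢2 = ¢14.

14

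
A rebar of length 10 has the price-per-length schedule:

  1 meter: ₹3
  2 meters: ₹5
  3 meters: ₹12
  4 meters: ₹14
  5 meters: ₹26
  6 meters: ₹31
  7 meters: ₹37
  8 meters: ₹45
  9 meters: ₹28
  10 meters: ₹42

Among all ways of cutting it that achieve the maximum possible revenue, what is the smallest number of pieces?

2

Let r[k] be the best obtainable value from length k. For each k, try every first piece i and keep the best of price[i] + r[k−i].
r[1] = 3
r[2] = max(3+3, 5+0) = 6
r[3] = max(3+6, 5+3, 12+0) = 12
r[4] = max(3+12, 5+6, 12+3, 14+0) = 15
r[5] = max(3+15, 5+12, 12+6, 14+3, 26+0) = 26
r[6] = max(3+26, 5+15, 12+12, 14+6, 26+3, 31+0) = 31
r[7] = max(3+31, 5+26, 12+15, …, 31+3, 37+0) = 37
r[8] = max(3+37, 5+31, 12+26, …, 37+3, 45+0) = 45
r[9] = max(3+45, 5+37, 12+31, …, 45+3, 28+0) = 48
r[10] = max(3+48, 5+45, 12+37, …, 28+3, 42+0) = 52
Maximum revenue is ₹52.
Now minimize piece count subject to staying optimal: for each k, pieces[k] = 1 + min over i with p[i]+r[k−i]=r[k] of pieces[k−i].
pieces[7] = 1
pieces[8] = 1
pieces[9] = 2
pieces[10] = 2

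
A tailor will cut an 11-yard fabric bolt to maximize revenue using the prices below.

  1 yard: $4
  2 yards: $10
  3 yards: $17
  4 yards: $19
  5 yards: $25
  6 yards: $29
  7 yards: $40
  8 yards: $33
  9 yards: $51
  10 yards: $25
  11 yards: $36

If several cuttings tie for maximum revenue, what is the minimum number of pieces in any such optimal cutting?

Build r[k] bottom-up: r[k] = max over allowed piece i of (p[i] + r[k−i]).
r[1] = 4
r[2] = 10
r[3] = 17
r[4] = 21  (first piece 1, then r[3]=17)
r[5] = 27  (first piece 2, then r[3]=17)
r[6] = 34  (first piece 3, then r[3]=17)
r[7] = 40
r[8] = 44  (first piece 1, then r[7]=40)
r[9] = 51  (first piece 3, then r[6]=34)
r[10] = 57  (first piece 3, then r[7]=40)
r[11] = 61  (first piece 1, then r[10]=57)
Maximum revenue is $61.
Now minimize piece count subject to staying optimal: for each k, pieces[k] = 1 + min over i with p[i]+r[k−i]=r[k] of pieces[k−i].
pieces[8] = 2
pieces[9] = 1
pieces[10] = 2
pieces[11] = 2

2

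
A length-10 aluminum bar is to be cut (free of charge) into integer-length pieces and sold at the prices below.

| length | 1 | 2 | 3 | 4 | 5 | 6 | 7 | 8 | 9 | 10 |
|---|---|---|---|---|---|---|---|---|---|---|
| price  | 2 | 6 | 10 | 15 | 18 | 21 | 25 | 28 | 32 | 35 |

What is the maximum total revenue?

Let v[k] be the best obtainable value from length k. For each k, try every first piece i and keep the best of price[i] + v[k−i].
v[1] = 2
v[2] = 6
v[3] = 10
v[4] = 15
v[5] = 18
v[6] = 21  (first piece 2, then v[4]=15)
v[7] = 25  (first piece 3, then v[4]=15)
v[8] = 30  (first piece 4, then v[4]=15)
v[9] = 33  (first piece 4, then v[5]=18)
v[10] = 36  (first piece 2, then v[8]=30)
One optimal cutting: 4 + 4 + 2 → $15 + $15 + $6 = $36.

36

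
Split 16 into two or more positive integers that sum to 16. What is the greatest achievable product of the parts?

Fill m[k] for k=2..16: at each k try every first piece i and multiply by the better of (k−i) uncut or m[k−i].
m[2] = 1×max(1,0) = 1×1 = 1
m[3] = 1×max(2,1) = 1×2 = 2
m[4] = 2×max(2,1) = 2×2 = 4
m[5] = 2×max(3,2) = 2×3 = 6
m[6] = 3×max(3,2) = 3×3 = 9
m[7] = 2×max(5,6) = 2×6 = 12
m[8] = 2×max(6,9) = 2×9 = 18
m[9] = 3×max(6,9) = 3×9 = 27
m[10] = 2×max(8,18) = 2×18 = 36
m[11] = 2×max(9,27) = 2×27 = 54
m[12] = 3×max(9,27) = 3×27 = 81
m[13] = 2×max(11,54) = 2×54 = 108
m[14] = 2×max(12,81) = 2×81 = 162
m[15] = 3×max(12,81) = 3×81 = 243
m[16] = 2×max(14,162) = 2×162 = 324
One optimal split: 3 + 3 + 3 + 3 + 2 + 2; product 3×3×3×3×2×2 = 324.

324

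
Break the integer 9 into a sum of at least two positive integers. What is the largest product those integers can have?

27

Let f[k] be the best product for length k (with at least one cut). For each first piece i, the rest contributes max(k−i, f[k−i]).
f[2] = 1*max(1,0) = 1*1 = 1
f[3] = max(1*2, 2*1) = 2
f[4] = max(1*3, 2*2, 3*1) = 4
f[5] = max(1*4, 2*3, 3*2, 4*1) = 6
f[6] = max(1*6, 2*4, 3*3, 4*2, 5*1) = 9
f[7] = max(1*9, 2*6, 3*4, 4*3, 5*2, 6*1) = 12
f[8] = max(1*12, 2*9, 3*6, …, 6*2, 7*1) = 18
f[9] = max(1*18, 2*12, 3*9, …, 7*2, 8*1) = 27
One optimal split: 3 + 3 + 3; product 3*3*3 = 27.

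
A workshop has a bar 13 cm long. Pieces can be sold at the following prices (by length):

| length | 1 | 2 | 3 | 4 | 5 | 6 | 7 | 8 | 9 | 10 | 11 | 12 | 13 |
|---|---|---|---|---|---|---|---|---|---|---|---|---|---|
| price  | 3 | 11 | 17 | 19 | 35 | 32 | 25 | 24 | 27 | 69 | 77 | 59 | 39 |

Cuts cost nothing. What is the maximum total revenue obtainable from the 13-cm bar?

Build R[k] bottom-up: R[k] = max over allowed piece i of (p[i] + R[k−i]).
R[1] = 3
R[2] = 11
R[3] = 17
R[4] = 22  (first piece 2, then R[2]=11)
R[5] = 35
R[6] = 38  (first piece 1, then R[5]=35)
R[7] = 46  (first piece 2, then R[5]=35)
R[8] = 52  (first piece 3, then R[5]=35)
R[9] = 57  (first piece 2, then R[7]=46)
R[10] = 70  (first piece 5, then R[5]=35)
R[11] = 77
R[12] = 81  (first piece 2, then R[10]=70)
R[13] = 88  (first piece 2, then R[11]=77)
One optimal cutting: 11 + 2 → $77 + $11 = $88.

88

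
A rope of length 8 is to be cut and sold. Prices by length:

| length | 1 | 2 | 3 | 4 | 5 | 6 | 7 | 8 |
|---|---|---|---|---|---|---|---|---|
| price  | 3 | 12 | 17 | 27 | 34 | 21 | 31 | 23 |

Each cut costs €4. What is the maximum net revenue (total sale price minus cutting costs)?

Let net[k] be the best obtainable value from length k. For each k, try every first piece i and keep the best of price[i] + net[k−i] minus the 4 cut fee when i<k.
net[1] = 3
net[2] = max(3+3-4, 12+0) = 12
net[3] = max(3+12-4, 12+3-4, 17+0) = 17
net[4] = max(3+17-4, 12+12-4, 17+3-4, 27+0) = 27
net[5] = max(3+27-4, 12+17-4, 17+12-4, 27+3-4, 34+0) = 34
net[6] = max(3+34-4, 12+27-4, 17+17-4, 27+12-4, 34+3-4, 21+0) = 35
net[7] = max(3+35-4, 12+34-4, 17+27-4, …, 21+3-4, 31+0) = 42
net[8] = max(3+42-4, 12+35-4, 17+34-4, …, 31+3-4, 23+0) = 50
One optimal plan: pieces 4 + 4 (1 cut) → €54 − €4 = €50.

50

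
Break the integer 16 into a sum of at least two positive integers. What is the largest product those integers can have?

Let f[k] be the best product for length k (with at least one cut). For each first piece i, the rest contributes max(k−i, f[k−i]).
f[2] = 1·max(1,0) = 1·1 = 1
f[3] = max(1·2, 2·1) = 2
f[4] = max(1·3, 2·2, 3·1) = 4
f[5] = max(1·4, 2·3, 3·2, 4·1) = 6
f[6] = max(1·6, 2·4, 3·3, 4·2, 5·1) = 9
f[7] = max(1·9, 2·6, 3·4, 4·3, 5·2, 6·1) = 12
f[8] = max(1·12, 2·9, 3·6, …, 6·2, 7·1) = 18
f[9] = max(1·18, 2·12, 3·9, …, 7·2, 8·1) = 27
f[10] = max(1·27, 2·18, 3·12, …, 8·2, 9·1) = 36
f[11] = max(1·36, 2·27, 3·18, …, 9·2, 10·1) = 54
f[12] = max(1·54, 2·36, 3·27, …, 10·2, 11·1) = 81
f[13] = max(1·81, 2·54, 3·36, …, 11·2, 12·1) = 108
f[14] = max(1·108, 2·81, 3·54, …, 12·2, 13·1) = 162
f[15] = max(1·162, 2·108, 3·81, …, 13·2, 14·1) = 243
f[16] = max(1·243, 2·162, 3·108, …, 14·2, 15·1) = 324
One optimal split: 3 + 3 + 3 + 3 + 2 + 2; product 3·3·3·3·2·2 = 324.

324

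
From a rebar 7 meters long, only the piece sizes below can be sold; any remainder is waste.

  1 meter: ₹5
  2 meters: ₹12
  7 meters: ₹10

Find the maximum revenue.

Let f[k] be the best obtainable value from length k. For each k, try every first piece i and keep the best of price[i] + f[k−i].
f[1] = 5
f[2] = max(5+5, 12+0) = 12
f[3] = max(5+12, 12+5) = 17
f[4] = max(5+17, 12+12) = 24
f[5] = max(5+24, 12+17) = 29
f[6] = max(5+29, 12+24) = 36
f[7] = max(5+36, 12+29, 10+0) = 41
One optimal cutting: 2 + 2 + 2 + 1 → ₹41.

41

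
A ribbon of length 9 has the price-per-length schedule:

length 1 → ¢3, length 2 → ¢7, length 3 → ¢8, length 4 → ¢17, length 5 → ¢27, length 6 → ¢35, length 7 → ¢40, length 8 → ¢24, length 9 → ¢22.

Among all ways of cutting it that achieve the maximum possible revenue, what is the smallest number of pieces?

2

Build r[k] bottom-up: r[k] = max over allowed piece i of (p[i] + r[k−i]).
r[1] = 3
r[2] = max(3+3, 7+0) = 7
r[3] = max(3+7, 7+3, 8+0) = 10
r[4] = max(3+10, 7+7, 8+3, 17+0) = 17
r[5] = max(3+17, 7+10, 8+7, 17+3, 27+0) = 27
r[6] = max(3+27, 7+17, 8+10, 17+7, 27+3, 35+0) = 35
r[7] = max(3+35, 7+27, 8+17, …, 35+3, 40+0) = 40
r[8] = max(3+40, 7+35, 8+27, …, 40+3, 24+0) = 43
r[9] = max(3+43, 7+40, 8+35, …, 24+3, 22+0) = 47
Maximum revenue is ¢47.
Now minimize piece count subject to staying optimal: for each k, pieces[k] = 1 + min over i with p[i]+r[k−i]=r[k] of pieces[k−i].
pieces[6] = 1
pieces[7] = 1
pieces[8] = 2
pieces[9] = 2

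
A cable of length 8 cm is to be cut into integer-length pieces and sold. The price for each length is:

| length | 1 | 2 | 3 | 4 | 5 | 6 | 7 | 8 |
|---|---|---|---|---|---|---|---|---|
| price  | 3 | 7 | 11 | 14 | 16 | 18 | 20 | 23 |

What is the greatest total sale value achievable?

29

Consider every possible first cut. best[k] is the best of p[i]+best[k−i] over all sellable i≤k.
best[1] = 3
best[2] = max(3+3, 7+0) = 7
best[3] = max(3+7, 7+3, 11+0) = 11
best[4] = max(3+11, 7+7, 11+3, 14+0) = 14
best[5] = max(3+14, 7+11, 11+7, 14+3, 16+0) = 18
best[6] = max(3+18, 7+14, 11+11, 14+7, 16+3, 18+0) = 22
best[7] = max(3+22, 7+18, 11+14, …, 18+3, 20+0) = 25
best[8] = max(3+25, 7+22, 11+18, …, 20+3, 23+0) = 29
One optimal cutting: 3 + 3 + 2 → €11 + €11 + €7 = €29.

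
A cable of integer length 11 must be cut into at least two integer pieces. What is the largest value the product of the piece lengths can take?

Define f[k] = max over 1≤i<k of i · max(k−i, f[k−i]); the inner max lets the remainder stay uncut if that's better.
f[2] = 1·max(1,0) = 1·1 = 1
f[3] = max(1·2, 2·1) = 2
f[4] = max(1·3, 2·2, 3·1) = 4
f[5] = max(1·4, 2·3, 3·2, 4·1) = 6
f[6] = max(1·6, 2·4, 3·3, 4·2, 5·1) = 9
f[7] = max(1·9, 2·6, 3·4, 4·3, 5·2, 6·1) = 12
f[8] = max(1·12, 2·9, 3·6, …, 6·2, 7·1) = 18
f[9] = max(1·18, 2·12, 3·9, …, 7·2, 8·1) = 27
f[10] = max(1·27, 2·18, 3·12, …, 8·2, 9·1) = 36
f[11] = max(1·36, 2·27, 3·18, …, 9·2, 10·1) = 54
One optimal split: 3 + 3 + 3 + 2; product 3·3·3·2 = 54.

54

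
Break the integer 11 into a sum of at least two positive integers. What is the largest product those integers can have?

Fill P[k] for k=2..11: at each k try every first piece i and multiply by the better of (k−i) uncut or P[k−i].
Small cases: P[2]=1, P[3]=2.
P[4] = max(1·3, 2·2, 3·1) = 4
P[5] = max(1·4, 2·3, 3·2, 4·1) = 6
P[6] = max(1·6, 2·4, 3·3, 4·2, 5·1) = 9
P[7] = max(1·9, 2·6, 3·4, 4·3, 5·2, 6·1) = 12
P[8] = max(1·12, 2·9, 3·6, …, 6·2, 7·1) = 18
P[9] = max(1·18, 2·12, 3·9, …, 7·2, 8·1) = 27
P[10] = max(1·27, 2·18, 3·12, …, 8·2, 9·1) = 36
P[11] = max(1·36, 2·27, 3·18, …, 9·2, 10·1) = 54
One optimal split: 3 + 3 + 3 + 2; product 3·3·3·2 = 54.

54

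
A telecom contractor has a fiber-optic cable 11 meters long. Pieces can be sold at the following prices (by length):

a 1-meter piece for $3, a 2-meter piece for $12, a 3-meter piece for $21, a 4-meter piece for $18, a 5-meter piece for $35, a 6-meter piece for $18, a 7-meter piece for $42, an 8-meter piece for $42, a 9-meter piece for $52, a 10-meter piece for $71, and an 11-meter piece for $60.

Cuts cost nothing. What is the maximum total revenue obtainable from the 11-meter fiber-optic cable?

77

Consider every possible first cut. best[k] is the best of p[i]+best[k−i] over all sellable i≤k.
best[1] = 3
best[2] = 12
best[3] = 21
best[4] = 24  (first piece 1, then best[3]=21)
best[5] = 35
best[6] = 42  (first piece 3, then best[3]=21)
best[7] = 47  (first piece 2, then best[5]=35)
best[8] = 56  (first piece 3, then best[5]=35)
best[9] = 63  (first piece 3, then best[6]=42)
best[10] = 71
best[11] = 77  (first piece 3, then best[8]=56)
One optimal cutting: 5 + 3 + 3 → $35 + $21 + $21 = $77.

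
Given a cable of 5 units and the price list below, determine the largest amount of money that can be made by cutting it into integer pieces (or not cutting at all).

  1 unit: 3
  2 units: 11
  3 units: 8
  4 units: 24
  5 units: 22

Consider every possible first cut. best[k] is the best of p[i]+best[k−i] over all sellable i≤k.
best[1] = 3
best[2] = max(3+3, 11+0) = 11
best[3] = max(3+11, 11+3, 8+0) = 14
best[4] = max(3+14, 11+11, 8+3, 24+0) = 24
best[5] = max(3+24, 11+14, 8+11, 24+3, 22+0) = 27
One optimal cutting: 4 + 1 → 24 + 3 = 27.

27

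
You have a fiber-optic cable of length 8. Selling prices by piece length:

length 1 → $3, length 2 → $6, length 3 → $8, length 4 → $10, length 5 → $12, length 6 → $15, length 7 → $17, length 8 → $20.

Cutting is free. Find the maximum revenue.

24

Consider every possible first cut. best[k] is the best of p[i]+best[k−i] over all sellable i≤k.
best[1] = 3
best[2] = max(3+3, 6+0) = 6
best[3] = max(3+6, 6+3, 8+0) = 9
best[4] = max(3+9, 6+6, 8+3, 10+0) = 12
best[5] = max(3+12, 6+9, 8+6, 10+3, 12+0) = 15
best[6] = max(3+15, 6+12, 8+9, 10+6, 12+3, 15+0) = 18
best[7] = max(3+18, 6+15, 8+12, …, 15+3, 17+0) = 21
best[8] = max(3+21, 6+18, 8+15, …, 17+3, 20+0) = 24
One optimal cutting: 1 + 1 + 1 + 1 + 1 + 1 + 1 + 1 → $3 + $3 + $3 + $3 + $3 + $3 + $3 + $3 = $24.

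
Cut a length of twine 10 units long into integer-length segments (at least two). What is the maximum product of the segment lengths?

Fill prod[k] for k=2..10: at each k try every first piece i and multiply by the better of (k−i) uncut or prod[k−i].
Small cases: prod[2]=1, prod[3]=2, prod[4]=4, prod[5]=6.
prod[6] = max(1·6, 2·4, 3·3, 4·2, 5·1) = 9
prod[7] = max(1·9, 2·6, 3·4, 4·3, 5·2, 6·1) = 12
prod[8] = max(1·12, 2·9, 3·6, …, 6·2, 7·1) = 18
prod[9] = max(1·18, 2·12, 3·9, …, 7·2, 8·1) = 27
prod[10] = max(1·27, 2·18, 3·12, …, 8·2, 9·1) = 36
One optimal split: 3 + 3 + 2 + 2; product 3·3·2·2 = 36.

36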